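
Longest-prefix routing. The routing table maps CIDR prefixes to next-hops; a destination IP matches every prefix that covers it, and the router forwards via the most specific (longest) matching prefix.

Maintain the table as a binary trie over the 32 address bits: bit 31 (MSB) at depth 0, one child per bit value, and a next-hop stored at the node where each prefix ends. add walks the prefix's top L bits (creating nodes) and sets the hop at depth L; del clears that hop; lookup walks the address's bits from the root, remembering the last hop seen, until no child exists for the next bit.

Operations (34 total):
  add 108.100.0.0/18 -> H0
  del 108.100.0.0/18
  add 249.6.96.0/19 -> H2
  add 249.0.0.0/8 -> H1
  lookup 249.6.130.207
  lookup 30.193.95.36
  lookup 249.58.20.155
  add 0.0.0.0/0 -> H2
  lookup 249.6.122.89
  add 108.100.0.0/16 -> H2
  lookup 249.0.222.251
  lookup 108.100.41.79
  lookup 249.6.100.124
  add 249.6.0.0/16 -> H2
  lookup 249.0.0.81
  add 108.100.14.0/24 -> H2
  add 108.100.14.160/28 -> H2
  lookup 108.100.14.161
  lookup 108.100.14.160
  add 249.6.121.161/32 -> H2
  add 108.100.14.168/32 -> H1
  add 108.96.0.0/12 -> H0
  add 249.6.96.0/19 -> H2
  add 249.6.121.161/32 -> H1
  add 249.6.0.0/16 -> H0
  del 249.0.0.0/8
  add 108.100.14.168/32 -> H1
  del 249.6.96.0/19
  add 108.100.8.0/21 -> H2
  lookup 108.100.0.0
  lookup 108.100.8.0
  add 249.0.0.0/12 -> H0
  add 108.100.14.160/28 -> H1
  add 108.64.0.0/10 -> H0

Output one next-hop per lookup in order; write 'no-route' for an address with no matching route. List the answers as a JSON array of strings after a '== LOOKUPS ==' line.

Trace:
  + 108.100.0.0/18 (H0) depth=18
  del 108.100.0.0/18 (clear depth 18)
  + 249.6.96.0/19 (H2) depth=19
  + 249.0.0.0/8 (H1) depth=8
  Q 249.6.130.207: descend 1111100100000110 ; hops seen [H1] ; pick H1
  Q 30.193.95.36: descend 0 ; hops seen [∅] ; pick no-route
  Q 249.58.20.155: descend 1111100100 ; hops seen [H1] ; pick H1
  + 0.0.0.0/0 (H2) depth=0
  Q 249.6.122.89: descend 1111100100000110011 ; hops seen [H2,H1,H2] ; pick H2
  + 108.100.0.0/16 (H2) depth=16
  Q 249.0.222.251: descend 1111100100000 ; hops seen [H2,H1] ; pick H1
  Q 108.100.41.79: descend 011011000110010000 ; hops seen [H2,H2] ; pick H2
  Q 249.6.100.124: descend 1111100100000110011 ; hops seen [H2,H1,H2] ; pick H2
  + 249.6.0.0/16 (H2) depth=16
  Q 249.0.0.81: descend 1111100100000 ; hops seen [H2,H1] ; pick H1
  + 108.100.14.0/24 (H2) depth=24
  + 108.100.14.160/28 (H2) depth=28
  Q 108.100.14.161: descend 0110110001100100000011101010 ; hops seen [H2,H2,H2,H2] ; pick H2
  Q 108.100.14.160: descend 0110110001100100000011101010 ; hops seen [H2,H2,H2,H2] ; pick H2
  + 249.6.121.161/32 (H2) depth=32
  + 108.100.14.168/32 (H1) depth=32
  + 108.96.0.0/12 (H0) depth=12
  + 249.6.96.0/19 (H2) depth=19
  + 249.6.121.161/32 (H1) depth=32
  + 249.6.0.0/16 (H0) depth=16
  del 249.0.0.0/8 (clear depth 8)
  + 108.100.14.168/32 (H1) depth=32
  del 249.6.96.0/19 (clear depth 19)
  + 108.100.8.0/21 (H2) depth=21
  Q 108.100.0.0: descend 01101100011001000000 ; hops seen [H2,H0,H2] ; pick H2
  Q 108.100.8.0: descend 011011000110010000001 ; hops seen [H2,H0,H2,H2] ; pick H2
  + 249.0.0.0/12 (H0) depth=12
  + 108.100.14.160/28 (H1) depth=28
  + 108.64.0.0/10 (H0) depth=10

== LOOKUPS ==
["H1","no-route","H1","H2","H1","H2","H2","H1","H2","H2","H2","H2"]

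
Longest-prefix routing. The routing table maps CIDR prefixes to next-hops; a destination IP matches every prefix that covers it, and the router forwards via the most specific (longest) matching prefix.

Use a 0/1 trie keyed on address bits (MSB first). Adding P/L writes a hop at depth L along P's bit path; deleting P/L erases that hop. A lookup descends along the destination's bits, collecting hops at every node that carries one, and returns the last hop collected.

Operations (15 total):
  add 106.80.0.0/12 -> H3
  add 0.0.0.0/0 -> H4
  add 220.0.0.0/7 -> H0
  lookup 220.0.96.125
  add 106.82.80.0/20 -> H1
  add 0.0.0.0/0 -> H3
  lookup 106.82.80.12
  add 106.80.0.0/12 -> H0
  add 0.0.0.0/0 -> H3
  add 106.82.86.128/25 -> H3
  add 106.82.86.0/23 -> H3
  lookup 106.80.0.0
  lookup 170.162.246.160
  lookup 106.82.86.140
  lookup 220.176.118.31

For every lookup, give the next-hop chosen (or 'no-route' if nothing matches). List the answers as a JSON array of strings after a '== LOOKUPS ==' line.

Process each operation:
  add 106.80.0.0/12 -> H3 at depth 12
  add 0.0.0.0/0 -> H4 at depth 0
  add 220.0.0.0/7 -> H0 at depth 7
  ? 220.0.96.125  path d0:H4→d1:-→d2:-→d3:-→d4:-→d5:-→d6:-→d7:H0  best=H0
  add 106.82.80.0/20 -> H1 at depth 20
  add 0.0.0.0/0 -> H3 at depth 0
  ? 106.82.80.12  path d0:H3→d1:-→d2:-→d3:-→d4:-→d5:-→d6:-→d7:-→d8:-→d9:-→d10:-→d11:-→d12:H3→d13:-→d14:-→d15:-→d16:-→d17:-→d18:-→d19:-→d20:H1  best=H1
  add 106.80.0.0/12 -> H0 at depth 12
  add 0.0.0.0/0 -> H3 at depth 0
  add 106.82.86.128/25 -> H3 at depth 25
  add 106.82.86.0/23 -> H3 at depth 23
  ? 106.80.0.0  path d0:H3→d1:-→d2:-→d3:-→d4:-→d5:-→d6:-→d7:-→d8:-→d9:-→d10:-→d11:-→d12:H0→d13:-→d14:-  best=H0
  ? 170.162.246.160  path d0:H3→d1:-  best=H3
  ? 106.82.86.140  path d0:H3→d1:-→d2:-→d3:-→d4:-→d5:-→d6:-→d7:-→d8:-→d9:-→d10:-→d11:-→d12:H0→d13:-→d14:-→d15:-→d16:-→d17:-→d18:-→d19:-→d20:H1→d21:-→d22:-→d23:H3→d24:-→d25:H3  best=H3
  ? 220.176.118.31  path d0:H3→d1:-→d2:-→d3:-→d4:-→d5:-→d6:-→d7:H0  best=H0

== LOOKUPS ==
["H0","H1","H0","H3","H3","H0"]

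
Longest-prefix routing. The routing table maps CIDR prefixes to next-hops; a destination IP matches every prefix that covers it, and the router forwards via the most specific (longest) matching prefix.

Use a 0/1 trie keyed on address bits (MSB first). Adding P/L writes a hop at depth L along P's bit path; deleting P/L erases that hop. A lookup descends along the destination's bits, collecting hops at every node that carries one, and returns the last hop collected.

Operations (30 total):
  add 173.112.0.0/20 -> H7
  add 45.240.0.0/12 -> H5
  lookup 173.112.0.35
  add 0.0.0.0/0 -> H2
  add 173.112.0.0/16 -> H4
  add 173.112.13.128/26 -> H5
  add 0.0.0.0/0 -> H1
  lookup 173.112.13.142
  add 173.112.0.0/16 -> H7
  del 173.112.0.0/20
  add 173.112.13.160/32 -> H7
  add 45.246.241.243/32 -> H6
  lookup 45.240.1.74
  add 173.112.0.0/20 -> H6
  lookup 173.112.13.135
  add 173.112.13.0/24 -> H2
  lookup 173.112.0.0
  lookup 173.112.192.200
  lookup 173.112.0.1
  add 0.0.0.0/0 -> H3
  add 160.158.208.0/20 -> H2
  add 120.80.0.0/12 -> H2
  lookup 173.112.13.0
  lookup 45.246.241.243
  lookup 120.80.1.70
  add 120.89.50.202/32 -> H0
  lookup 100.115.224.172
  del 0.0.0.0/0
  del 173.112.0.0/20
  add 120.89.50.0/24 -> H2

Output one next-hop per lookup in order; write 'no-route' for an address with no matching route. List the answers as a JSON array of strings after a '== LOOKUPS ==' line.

Apply in order:
  add 173.112.0.0/20 -> H7 at depth 20
  add 45.240.0.0/12 -> H5 at depth 12
  lookup 173.112.0.35: bits 10101101011100000000 walk d0:-→d1:-→d2:-→d3:-→d4:-→d5:-→d6:-→d7:-→d8:-→d9:-→d10:-→d11:-→d12:-→d13:-→d14:-→d15:-→d16:-→d17:-→d18:-→d19:-→d20:H7 -> H7
  add 0.0.0.0/0 -> H2 at depth 0
  add 173.112.0.0/16 -> H4 at depth 16
  add 173.112.13.128/26 -> H5 at depth 26
  add 0.0.0.0/0 -> H1 at depth 0
  lookup 173.112.13.142: bits 10101101011100000000110110 walk d0:H1→d1:-→d2:-→d3:-→d4:-→d5:-→d6:-→d7:-→d8:-→d9:-→d10:-→d11:-→d12:-→d13:-→d14:-→d15:-→d16:H4→d17:-→d18:-→d19:-→d20:H7→d21:-→d22:-→d23:-→d24:-→d25:-→d26:H5 -> H5
  add 173.112.0.0/16 -> H7 at depth 16
  - 173.112.0.0/20 clear@20
  add 173.112.13.160/32 -> H7 at depth 32
  add 45.246.241.243/32 -> H6 at depth 32
  lookup 45.240.1.74: bits 0010110111110 walk d0:H1→d1:-→d2:-→d3:-→d4:-→d5:-→d6:-→d7:-→d8:-→d9:-→d10:-→d11:-→d12:H5→d13:- -> H5
  add 173.112.0.0/20 -> H6 at depth 20
  lookup 173.112.13.135: bits 10101101011100000000110110 walk d0:H1→d1:-→d2:-→d3:-→d4:-→d5:-→d6:-→d7:-→d8:-→d9:-→d10:-→d11:-→d12:-→d13:-→d14:-→d15:-→d16:H7→d17:-→d18:-→d19:-→d20:H6→d21:-→d22:-→d23:-→d24:-→d25:-→d26:H5 -> H5
  add 173.112.13.0/24 -> H2 at depth 24
  lookup 173.112.0.0: bits 10101101011100000000 walk d0:H1→d1:-→d2:-→d3:-→d4:-→d5:-→d6:-→d7:-→d8:-→d9:-→d10:-→d11:-→d12:-→d13:-→d14:-→d15:-→d16:H7→d17:-→d18:-→d19:-→d20:H6 -> H6
  lookup 173.112.192.200: bits 1010110101110000 walk d0:H1→d1:-→d2:-→d3:-→d4:-→d5:-→d6:-→d7:-→d8:-→d9:-→d10:-→d11:-→d12:-→d13:-→d14:-→d15:-→d16:H7 -> H7
  lookup 173.112.0.1: bits 10101101011100000000 walk d0:H1→d1:-→d2:-→d3:-→d4:-→d5:-→d6:-→d7:-→d8:-→d9:-→d10:-→d11:-→d12:-→d13:-→d14:-→d15:-→d16:H7→d17:-→d18:-→d19:-→d20:H6 -> H6
  add 0.0.0.0/0 -> H3 at depth 0
  add 160.158.208.0/20 -> H2 at depth 20
  add 120.80.0.0/12 -> H2 at depth 12
  lookup 173.112.13.0: bits 101011010111000000001101 walk d0:H3→d1:-→d2:-→d3:-→d4:-→d5:-→d6:-→d7:-→d8:-→d9:-→d10:-→d11:-→d12:-→d13:-→d14:-→d15:-→d16:H7→d17:-→d18:-→d19:-→d20:H6→d21:-→d22:-→d23:-→d24:H2 -> H2
  lookup 45.246.241.243: bits 00101101111101101111000111110011 walk d0:H3→d1:-→d2:-→d3:-→d4:-→d5:-→d6:-→d7:-→d8:-→d9:-→d10:-→d11:-→d12:H5→d13:-→d14:-→d15:-→d16:-→d17:-→d18:-→d19:-→d20:-→d21:-→d22:-→d23:-→d24:-→d25:-→d26:-→d27:-→d28:-→d29:-→d30:-→d31:-→d32:H6 -> H6
  lookup 120.80.1.70: bits 011110000101 walk d0:H3→d1:-→d2:-→d3:-→d4:-→d5:-→d6:-→d7:-→d8:-→d9:-→d10:-→d11:-→d12:H2 -> H2
  add 120.89.50.202/32 -> H0 at depth 32
  lookup 100.115.224.172: bits 011 walk d0:H3→d1:-→d2:-→d3:- -> H3
  - 0.0.0.0/0 clear@0
  - 173.112.0.0/20 clear@20
  add 120.89.50.0/24 -> H2 at depth 24

== LOOKUPS ==
["H7","H5","H5","H5","H6","H7","H6","H2","H6","H2","H3"]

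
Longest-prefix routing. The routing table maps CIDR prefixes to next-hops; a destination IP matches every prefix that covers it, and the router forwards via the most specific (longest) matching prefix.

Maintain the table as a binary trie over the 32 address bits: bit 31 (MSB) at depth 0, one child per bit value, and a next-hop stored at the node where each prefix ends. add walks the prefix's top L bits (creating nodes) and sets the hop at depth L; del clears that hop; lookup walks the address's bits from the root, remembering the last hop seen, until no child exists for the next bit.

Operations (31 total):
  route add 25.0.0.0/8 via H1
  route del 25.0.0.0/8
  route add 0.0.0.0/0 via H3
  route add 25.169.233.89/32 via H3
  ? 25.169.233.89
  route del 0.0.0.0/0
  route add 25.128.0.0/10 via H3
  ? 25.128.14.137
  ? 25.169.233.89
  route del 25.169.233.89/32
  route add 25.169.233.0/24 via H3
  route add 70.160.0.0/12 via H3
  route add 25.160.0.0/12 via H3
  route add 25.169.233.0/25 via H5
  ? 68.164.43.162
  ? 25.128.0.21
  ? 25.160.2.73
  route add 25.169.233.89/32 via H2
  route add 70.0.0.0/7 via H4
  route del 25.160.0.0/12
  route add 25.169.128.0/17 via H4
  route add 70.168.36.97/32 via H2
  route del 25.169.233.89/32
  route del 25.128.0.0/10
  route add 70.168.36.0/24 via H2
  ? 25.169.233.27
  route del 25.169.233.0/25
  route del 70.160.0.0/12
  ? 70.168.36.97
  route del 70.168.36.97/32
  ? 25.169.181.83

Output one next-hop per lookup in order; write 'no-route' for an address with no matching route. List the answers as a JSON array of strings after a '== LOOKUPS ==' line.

Trace:
  add 25.0.0.0/8 -> H1 at depth 8
  del 25.0.0.0/8 (clear depth 8)
  add 0.0.0.0/0 -> H3 at depth 0
  add 25.169.233.89/32 -> H3 at depth 32
  Q 25.169.233.89: descend 00011001101010011110100101011001 ; hops seen [H3,H3] ; pick H3
  del 0.0.0.0/0 (clear depth 0)
  add 25.128.0.0/10 -> H3 at depth 10
  Q 25.128.14.137: descend 0001100110 ; hops seen [H3] ; pick H3
  Q 25.169.233.89: descend 00011001101010011110100101011001 ; hops seen [H3,H3] ; pick H3
  del 25.169.233.89/32 (clear depth 32)
  add 25.169.233.0/24 -> H3 at depth 24
  add 70.160.0.0/12 -> H3 at depth 12
  add 25.160.0.0/12 -> H3 at depth 12
  add 25.169.233.0/25 -> H5 at depth 25
  Q 68.164.43.162: descend 010001 ; hops seen [∅] ; pick no-route
  Q 25.128.0.21: descend 0001100110 ; hops seen [H3] ; pick H3
  Q 25.160.2.73: descend 000110011010 ; hops seen [H3,H3] ; pick H3
  add 25.169.233.89/32 -> H2 at depth 32
  add 70.0.0.0/7 -> H4 at depth 7
  del 25.160.0.0/12 (clear depth 12)
  add 25.169.128.0/17 -> H4 at depth 17
  add 70.168.36.97/32 -> H2 at depth 32
  del 25.169.233.89/32 (clear depth 32)
  del 25.128.0.0/10 (clear depth 10)
  add 70.168.36.0/24 -> H2 at depth 24
  Q 25.169.233.27: descend 0001100110101001111010010 ; hops seen [H4,H3,H5] ; pick H5
  del 25.169.233.0/25 (clear depth 25)
  del 70.160.0.0/12 (clear depth 12)
  Q 70.168.36.97: descend 01000110101010000010010001100001 ; hops seen [H4,H2,H2] ; pick H2
  del 70.168.36.97/32 (clear depth 32)
  Q 25.169.181.83: descend 00011001101010011 ; hops seen [H4] ; pick H4

== LOOKUPS ==
["H3","H3","H3","no-route","H3","H3","H5","H2","H4"]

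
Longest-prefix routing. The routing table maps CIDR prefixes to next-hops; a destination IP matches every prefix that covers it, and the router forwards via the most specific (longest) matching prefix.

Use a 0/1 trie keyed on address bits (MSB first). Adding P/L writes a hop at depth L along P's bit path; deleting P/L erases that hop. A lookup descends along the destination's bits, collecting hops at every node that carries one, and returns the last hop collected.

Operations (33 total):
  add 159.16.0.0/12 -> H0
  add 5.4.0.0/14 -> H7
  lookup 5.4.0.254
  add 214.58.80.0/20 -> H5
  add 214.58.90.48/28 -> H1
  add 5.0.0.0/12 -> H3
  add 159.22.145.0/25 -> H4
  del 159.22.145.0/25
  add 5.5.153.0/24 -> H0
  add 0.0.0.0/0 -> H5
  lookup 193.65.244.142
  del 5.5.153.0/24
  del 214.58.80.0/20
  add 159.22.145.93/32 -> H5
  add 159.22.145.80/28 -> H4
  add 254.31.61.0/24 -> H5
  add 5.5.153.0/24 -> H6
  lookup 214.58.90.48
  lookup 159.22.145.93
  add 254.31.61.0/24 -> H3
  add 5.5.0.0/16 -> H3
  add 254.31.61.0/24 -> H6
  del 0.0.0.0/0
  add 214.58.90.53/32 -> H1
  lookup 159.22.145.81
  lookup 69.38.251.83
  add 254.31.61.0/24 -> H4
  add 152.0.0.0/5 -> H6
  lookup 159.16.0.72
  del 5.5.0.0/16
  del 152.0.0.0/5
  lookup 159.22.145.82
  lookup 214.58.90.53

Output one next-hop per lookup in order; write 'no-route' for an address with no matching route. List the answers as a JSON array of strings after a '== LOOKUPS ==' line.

Process each operation:
  + 159.16.0.0/12 (H0) depth=12
  + 5.4.0.0/14 (H7) depth=14
  Q 5.4.0.254: descend 00000101000001 ; hops seen [H7] ; pick H7
  + 214.58.80.0/20 (H5) depth=20
  + 214.58.90.48/28 (H1) depth=28
  + 5.0.0.0/12 (H3) depth=12
  + 159.22.145.0/25 (H4) depth=25
  - 159.22.145.0/25 clear@25
  + 5.5.153.0/24 (H0) depth=24
  + 0.0.0.0/0 (H5) depth=0
  Q 193.65.244.142: descend 110 ; hops seen [H5] ; pick H5
  - 5.5.153.0/24 clear@24
  - 214.58.80.0/20 clear@20
  + 159.22.145.93/32 (H5) depth=32
  + 159.22.145.80/28 (H4) depth=28
  + 254.31.61.0/24 (H5) depth=24
  + 5.5.153.0/24 (H6) depth=24
  Q 214.58.90.48: descend 1101011000111010010110100011 ; hops seen [H5,H1] ; pick H1
  Q 159.22.145.93: descend 10011111000101101001000101011101 ; hops seen [H5,H0,H4,H5] ; pick H5
  + 254.31.61.0/24 (H3) depth=24
  + 5.5.0.0/16 (H3) depth=16
  + 254.31.61.0/24 (H6) depth=24
  - 0.0.0.0/0 clear@0
  + 214.58.90.53/32 (H1) depth=32
  Q 159.22.145.81: descend 1001111100010110100100010101 ; hops seen [H0,H4] ; pick H4
  Q 69.38.251.83: descend 0 ; hops seen [∅] ; pick no-route
  + 254.31.61.0/24 (H4) depth=24
  + 152.0.0.0/5 (H6) depth=5
  Q 159.16.0.72: descend 1001111100010 ; hops seen [H6,H0] ; pick H0
  - 5.5.0.0/16 clear@16
  - 152.0.0.0/5 clear@5
  Q 159.22.145.82: descend 1001111100010110100100010101 ; hops seen [H0,H4] ; pick H4
  Q 214.58.90.53: descend 11010110001110100101101000110101 ; hops seen [H1,H1] ; pick H1

== LOOKUPS ==
["H7","H5","H1","H5","H4","no-route","H0","H4","H1"]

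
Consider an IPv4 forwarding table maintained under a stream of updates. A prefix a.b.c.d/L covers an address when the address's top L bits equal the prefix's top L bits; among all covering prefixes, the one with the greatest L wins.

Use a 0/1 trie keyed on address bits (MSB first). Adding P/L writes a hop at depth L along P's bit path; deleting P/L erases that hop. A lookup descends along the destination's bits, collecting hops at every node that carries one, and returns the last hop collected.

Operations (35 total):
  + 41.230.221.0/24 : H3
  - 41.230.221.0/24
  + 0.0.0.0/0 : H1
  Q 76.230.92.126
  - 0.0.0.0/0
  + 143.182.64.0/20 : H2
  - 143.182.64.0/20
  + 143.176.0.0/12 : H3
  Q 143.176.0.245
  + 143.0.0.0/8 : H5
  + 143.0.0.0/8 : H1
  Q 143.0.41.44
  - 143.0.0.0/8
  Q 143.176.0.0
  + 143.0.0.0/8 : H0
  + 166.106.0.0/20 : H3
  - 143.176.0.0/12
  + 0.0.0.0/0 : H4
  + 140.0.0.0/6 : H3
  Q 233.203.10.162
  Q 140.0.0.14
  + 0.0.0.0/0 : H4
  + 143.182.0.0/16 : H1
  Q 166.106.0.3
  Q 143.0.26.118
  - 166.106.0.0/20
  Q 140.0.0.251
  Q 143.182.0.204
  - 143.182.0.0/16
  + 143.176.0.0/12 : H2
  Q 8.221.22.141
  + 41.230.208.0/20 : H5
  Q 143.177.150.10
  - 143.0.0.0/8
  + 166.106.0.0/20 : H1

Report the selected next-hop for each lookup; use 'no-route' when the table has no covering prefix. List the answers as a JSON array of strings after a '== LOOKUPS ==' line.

Apply in order:
  + 41.230.221.0/24 (H3) depth=24
  - 41.230.221.0/24 clear@24
  + 0.0.0.0/0 (H1) depth=0
  lookup 76.230.92.126: bits 0 walk d0:H1→d1:- -> H1
  - 0.0.0.0/0 clear@0
  + 143.182.64.0/20 (H2) depth=20
  - 143.182.64.0/20 clear@20
  + 143.176.0.0/12 (H3) depth=12
  lookup 143.176.0.245: bits 1000111110110 walk d0:-→d1:-→d2:-→d3:-→d4:-→d5:-→d6:-→d7:-→d8:-→d9:-→d10:-→d11:-→d12:H3→d13:- -> H3
  + 143.0.0.0/8 (H5) depth=8
  + 143.0.0.0/8 (H1) depth=8
  lookup 143.0.41.44: bits 10001111 walk d0:-→d1:-→d2:-→d3:-→d4:-→d5:-→d6:-→d7:-→d8:H1 -> H1
  - 143.0.0.0/8 clear@8
  lookup 143.176.0.0: bits 1000111110110 walk d0:-→d1:-→d2:-→d3:-→d4:-→d5:-→d6:-→d7:-→d8:-→d9:-→d10:-→d11:-→d12:H3→d13:- -> H3
  + 143.0.0.0/8 (H0) depth=8
  + 166.106.0.0/20 (H3) depth=20
  - 143.176.0.0/12 clear@12
  + 0.0.0.0/0 (H4) depth=0
  + 140.0.0.0/6 (H3) depth=6
  lookup 233.203.10.162: bits 1 walk d0:H4→d1:- -> H4
  lookup 140.0.0.14: bits 100011 walk d0:H4→d1:-→d2:-→d3:-→d4:-→d5:-→d6:H3 -> H3
  + 0.0.0.0/0 (H4) depth=0
  + 143.182.0.0/16 (H1) depth=16
  lookup 166.106.0.3: bits 10100110011010100000 walk d0:H4→d1:-→d2:-→d3:-→d4:-→d5:-→d6:-→d7:-→d8:-→d9:-→d10:-→d11:-→d12:-→d13:-→d14:-→d15:-→d16:-→d17:-→d18:-→d19:-→d20:H3 -> H3
  lookup 143.0.26.118: bits 10001111 walk d0:H4→d1:-→d2:-→d3:-→d4:-→d5:-→d6:H3→d7:-→d8:H0 -> H0
  - 166.106.0.0/20 clear@20
  lookup 140.0.0.251: bits 100011 walk d0:H4→d1:-→d2:-→d3:-→d4:-→d5:-→d6:H3 -> H3
  lookup 143.182.0.204: bits 10001111101101100 walk d0:H4→d1:-→d2:-→d3:-→d4:-→d5:-→d6:H3→d7:-→d8:H0→d9:-→d10:-→d11:-→d12:-→d13:-→d14:-→d15:-→d16:H1→d17:- -> H1
  - 143.182.0.0/16 clear@16
  + 143.176.0.0/12 (H2) depth=12
  lookup 8.221.22.141: bits 00 walk d0:H4→d1:-→d2:- -> H4
  + 41.230.208.0/20 (H5) depth=20
  lookup 143.177.150.10: bits 1000111110110 walk d0:H4→d1:-→d2:-→d3:-→d4:-→d5:-→d6:H3→d7:-→d8:H0→d9:-→d10:-→d11:-→d12:H2→d13:- -> H2
  - 143.0.0.0/8 clear@8
  + 166.106.0.0/20 (H1) depth=20

== LOOKUPS ==
["H1","H3","H1","H3","H4","H3","H3","H0","H3","H1","H4","H2"]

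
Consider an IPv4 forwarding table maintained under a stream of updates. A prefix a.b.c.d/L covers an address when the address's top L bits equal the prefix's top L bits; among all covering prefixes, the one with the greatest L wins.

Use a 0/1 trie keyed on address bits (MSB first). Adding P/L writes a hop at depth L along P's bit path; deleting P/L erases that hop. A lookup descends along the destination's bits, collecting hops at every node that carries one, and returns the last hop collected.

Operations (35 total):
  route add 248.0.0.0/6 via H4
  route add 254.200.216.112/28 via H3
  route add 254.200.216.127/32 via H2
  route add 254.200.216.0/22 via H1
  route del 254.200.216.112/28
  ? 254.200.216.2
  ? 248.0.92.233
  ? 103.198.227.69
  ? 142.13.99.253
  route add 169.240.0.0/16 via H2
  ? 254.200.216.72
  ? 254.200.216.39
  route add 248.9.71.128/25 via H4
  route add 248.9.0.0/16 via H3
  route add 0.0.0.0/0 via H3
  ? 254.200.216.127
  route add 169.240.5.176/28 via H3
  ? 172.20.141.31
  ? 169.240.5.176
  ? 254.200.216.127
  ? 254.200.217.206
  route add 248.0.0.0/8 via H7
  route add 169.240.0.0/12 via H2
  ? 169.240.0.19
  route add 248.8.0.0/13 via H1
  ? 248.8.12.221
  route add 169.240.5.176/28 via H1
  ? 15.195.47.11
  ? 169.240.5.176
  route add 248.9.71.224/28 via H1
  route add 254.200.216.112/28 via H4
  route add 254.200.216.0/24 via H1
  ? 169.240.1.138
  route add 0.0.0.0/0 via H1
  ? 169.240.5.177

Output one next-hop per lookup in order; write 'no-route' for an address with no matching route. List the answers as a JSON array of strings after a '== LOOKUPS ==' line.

Apply in order:
  + 248.0.0.0/6 (H4) depth=6
  + 254.200.216.112/28 (H3) depth=28
  + 254.200.216.127/32 (H2) depth=32
  + 254.200.216.0/22 (H1) depth=22
  - 254.200.216.112/28 clear@28
  lookup 254.200.216.2: bits 1111111011001000110110000 walk d0:-→d1:-→d2:-→d3:-→d4:-→d5:-→d6:-→d7:-→d8:-→d9:-→d10:-→d11:-→d12:-→d13:-→d14:-→d15:-→d16:-→d17:-→d18:-→d19:-→d20:-→d21:-→d22:H1→d23:-→d24:-→d25:- -> H1
  lookup 248.0.92.233: bits 111110 walk d0:-→d1:-→d2:-→d3:-→d4:-→d5:-→d6:H4 -> H4
  lookup 103.198.227.69: bits ε walk d0:- -> no-route
  lookup 142.13.99.253: bits 1 walk d0:-→d1:- -> no-route
  + 169.240.0.0/16 (H2) depth=16
  lookup 254.200.216.72: bits 11111110110010001101100001 walk d0:-→d1:-→d2:-→d3:-→d4:-→d5:-→d6:-→d7:-→d8:-→d9:-→d10:-→d11:-→d12:-→d13:-→d14:-→d15:-→d16:-→d17:-→d18:-→d19:-→d20:-→d21:-→d22:H1→d23:-→d24:-→d25:-→d26:- -> H1
  lookup 254.200.216.39: bits 1111111011001000110110000 walk d0:-→d1:-→d2:-→d3:-→d4:-→d5:-→d6:-→d7:-→d8:-→d9:-→d10:-→d11:-→d12:-→d13:-→d14:-→d15:-→d16:-→d17:-→d18:-→d19:-→d20:-→d21:-→d22:H1→d23:-→d24:-→d25:- -> H1
  + 248.9.71.128/25 (H4) depth=25
  + 248.9.0.0/16 (H3) depth=16
  + 0.0.0.0/0 (H3) depth=0
  lookup 254.200.216.127: bits 11111110110010001101100001111111 walk d0:H3→d1:-→d2:-→d3:-→d4:-→d5:-→d6:-→d7:-→d8:-→d9:-→d10:-→d11:-→d12:-→d13:-→d14:-→d15:-→d16:-→d17:-→d18:-→d19:-→d20:-→d21:-→d22:H1→d23:-→d24:-→d25:-→d26:-→d27:-→d28:-→d29:-→d30:-→d31:-→d32:H2 -> H2
  + 169.240.5.176/28 (H3) depth=28
  lookup 172.20.141.31: bits 10101 walk d0:H3→d1:-→d2:-→d3:-→d4:-→d5:- -> H3
  lookup 169.240.5.176: bits 1010100111110000000001011011 walk d0:H3→d1:-→d2:-→d3:-→d4:-→d5:-→d6:-→d7:-→d8:-→d9:-→d10:-→d11:-→d12:-→d13:-→d14:-→d15:-→d16:H2→d17:-→d18:-→d19:-→d20:-→d21:-→d22:-→d23:-→d24:-→d25:-→d26:-→d27:-→d28:H3 -> H3
  lookup 254.200.216.127: bits 11111110110010001101100001111111 walk d0:H3→d1:-→d2:-→d3:-→d4:-→d5:-→d6:-→d7:-→d8:-→d9:-→d10:-→d11:-→d12:-→d13:-→d14:-→d15:-→d16:-→d17:-→d18:-→d19:-→d20:-→d21:-→d22:H1→d23:-→d24:-→d25:-→d26:-→d27:-→d28:-→d29:-→d30:-→d31:-→d32:H2 -> H2
  lookup 254.200.217.206: bits 11111110110010001101100 walk d0:H3→d1:-→d2:-→d3:-→d4:-→d5:-→d6:-→d7:-→d8:-→d9:-→d10:-→d11:-→d12:-→d13:-→d14:-→d15:-→d16:-→d17:-→d18:-→d19:-→d20:-→d21:-→d22:H1→d23:- -> H1
  + 248.0.0.0/8 (H7) depth=8
  + 169.240.0.0/12 (H2) depth=12
  lookup 169.240.0.19: bits 101010011111000000000 walk d0:H3→d1:-→d2:-→d3:-→d4:-→d5:-→d6:-→d7:-→d8:-→d9:-→d10:-→d11:-→d12:H2→d13:-→d14:-→d15:-→d16:H2→d17:-→d18:-→d19:-→d20:-→d21:- -> H2
  + 248.8.0.0/13 (H1) depth=13
  lookup 248.8.12.221: bits 111110000000100 walk d0:H3→d1:-→d2:-→d3:-→d4:-→d5:-→d6:H4→d7:-→d8:H7→d9:-→d10:-→d11:-→d12:-→d13:H1→d14:-→d15:- -> H1
  + 169.240.5.176/28 (H1) depth=28
  lookup 15.195.47.11: bits ε walk d0:H3 -> H3
  lookup 169.240.5.176: bits 1010100111110000000001011011 walk d0:H3→d1:-→d2:-→d3:-→d4:-→d5:-→d6:-→d7:-→d8:-→d9:-→d10:-→d11:-→d12:H2→d13:-→d14:-→d15:-→d16:H2→d17:-→d18:-→d19:-→d20:-→d21:-→d22:-→d23:-→d24:-→d25:-→d26:-→d27:-→d28:H1 -> H1
  + 248.9.71.224/28 (H1) depth=28
  + 254.200.216.112/28 (H4) depth=28
  + 254.200.216.0/24 (H1) depth=24
  lookup 169.240.1.138: bits 101010011111000000000 walk d0:H3→d1:-→d2:-→d3:-→d4:-→d5:-→d6:-→d7:-→d8:-→d9:-→d10:-→d11:-→d12:H2→d13:-→d14:-→d15:-→d16:H2→d17:-→d18:-→d19:-→d20:-→d21:- -> H2
  + 0.0.0.0/0 (H1) depth=0
  lookup 169.240.5.177: bits 1010100111110000000001011011 walk d0:H1→d1:-→d2:-→d3:-→d4:-→d5:-→d6:-→d7:-→d8:-→d9:-→d10:-→d11:-→d12:H2→d13:-→d14:-→d15:-→d16:H2→d17:-→d18:-→d19:-→d20:-→d21:-→d22:-→d23:-→d24:-→d25:-→d26:-→d27:-→d28:H1 -> H1

== LOOKUPS ==
["H1","H4","no-route","no-route","H1","H1","H2","H3","H3","H2","H1","H2","H1","H3","H1","H2","H1"]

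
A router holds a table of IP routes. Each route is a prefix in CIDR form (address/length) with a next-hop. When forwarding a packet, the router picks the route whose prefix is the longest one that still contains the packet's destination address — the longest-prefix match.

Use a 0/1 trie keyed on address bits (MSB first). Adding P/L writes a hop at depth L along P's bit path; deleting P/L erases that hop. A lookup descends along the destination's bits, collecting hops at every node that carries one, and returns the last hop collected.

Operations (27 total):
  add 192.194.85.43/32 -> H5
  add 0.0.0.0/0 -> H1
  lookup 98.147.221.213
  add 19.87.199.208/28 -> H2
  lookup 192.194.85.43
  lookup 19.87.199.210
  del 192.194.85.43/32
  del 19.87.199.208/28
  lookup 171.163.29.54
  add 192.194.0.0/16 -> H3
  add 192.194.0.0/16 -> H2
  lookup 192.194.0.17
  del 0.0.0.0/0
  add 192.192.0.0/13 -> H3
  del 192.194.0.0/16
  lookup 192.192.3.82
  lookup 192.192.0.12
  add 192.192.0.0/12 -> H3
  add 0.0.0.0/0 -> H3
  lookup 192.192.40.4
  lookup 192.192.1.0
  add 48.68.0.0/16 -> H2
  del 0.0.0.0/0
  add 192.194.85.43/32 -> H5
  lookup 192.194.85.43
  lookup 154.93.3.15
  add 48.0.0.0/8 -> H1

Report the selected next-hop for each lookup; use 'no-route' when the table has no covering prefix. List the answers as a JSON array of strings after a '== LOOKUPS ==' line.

Process each operation:
  add 192.194.85.43/32 -> H5 at depth 32
  add 0.0.0.0/0 -> H1 at depth 0
  ? 98.147.221.213  path d0:H1  best=H1
  add 19.87.199.208/28 -> H2 at depth 28
  ? 192.194.85.43  path d0:H1→d1:-→d2:-→d3:-→d4:-→d5:-→d6:-→d7:-→d8:-→d9:-→d10:-→d11:-→d12:-→d13:-→d14:-→d15:-→d16:-→d17:-→d18:-→d19:-→d20:-→d21:-→d22:-→d23:-→d24:-→d25:-→d26:-→d27:-→d28:-→d29:-→d30:-→d31:-→d32:H5  best=H5
  ? 19.87.199.210  path d0:H1→d1:-→d2:-→d3:-→d4:-→d5:-→d6:-→d7:-→d8:-→d9:-→d10:-→d11:-→d12:-→d13:-→d14:-→d15:-→d16:-→d17:-→d18:-→d19:-→d20:-→d21:-→d22:-→d23:-→d24:-→d25:-→d26:-→d27:-→d28:H2  best=H2
  del 192.194.85.43/32 (clear depth 32)
  del 19.87.199.208/28 (clear depth 28)
  ? 171.163.29.54  path d0:H1→d1:-  best=H1
  add 192.194.0.0/16 -> H3 at depth 16
  add 192.194.0.0/16 -> H2 at depth 16
  ? 192.194.0.17  path d0:H1→d1:-→d2:-→d3:-→d4:-→d5:-→d6:-→d7:-→d8:-→d9:-→d10:-→d11:-→d12:-→d13:-→d14:-→d15:-→d16:H2→d17:-  best=H2
  del 0.0.0.0/0 (clear depth 0)
  add 192.192.0.0/13 -> H3 at depth 13
  del 192.194.0.0/16 (clear depth 16)
  ? 192.192.3.82  path d0:-→d1:-→d2:-→d3:-→d4:-→d5:-→d6:-→d7:-→d8:-→d9:-→d10:-→d11:-→d12:-→d13:H3→d14:-  best=H3
  ? 192.192.0.12  path d0:-→d1:-→d2:-→d3:-→d4:-→d5:-→d6:-→d7:-→d8:-→d9:-→d10:-→d11:-→d12:-→d13:H3→d14:-  best=H3
  add 192.192.0.0/12 -> H3 at depth 12
  add 0.0.0.0/0 -> H3 at depth 0
  ? 192.192.40.4  path d0:H3→d1:-→d2:-→d3:-→d4:-→d5:-→d6:-→d7:-→d8:-→d9:-→d10:-→d11:-→d12:H3→d13:H3→d14:-  best=H3
  ? 192.192.1.0  path d0:H3→d1:-→d2:-→d3:-→d4:-→d5:-→d6:-→d7:-→d8:-→d9:-→d10:-→d11:-→d12:H3→d13:H3→d14:-  best=H3
  add 48.68.0.0/16 -> H2 at depth 16
  del 0.0.0.0/0 (clear depth 0)
  add 192.194.85.43/32 -> H5 at depth 32
  ? 192.194.85.43  path d0:-→d1:-→d2:-→d3:-→d4:-→d5:-→d6:-→d7:-→d8:-→d9:-→d10:-→d11:-→d12:H3→d13:H3→d14:-→d15:-→d16:-→d17:-→d18:-→d19:-→d20:-→d21:-→d22:-→d23:-→d24:-→d25:-→d26:-→d27:-→d28:-→d29:-→d30:-→d31:-→d32:H5  best=H5
  ? 154.93.3.15  path d0:-→d1:-  best=no-route
  add 48.0.0.0/8 -> H1 at depth 8

== LOOKUPS ==
["H1","H5","H2","H1","H2","H3","H3","H3","H3","H5","no-route"]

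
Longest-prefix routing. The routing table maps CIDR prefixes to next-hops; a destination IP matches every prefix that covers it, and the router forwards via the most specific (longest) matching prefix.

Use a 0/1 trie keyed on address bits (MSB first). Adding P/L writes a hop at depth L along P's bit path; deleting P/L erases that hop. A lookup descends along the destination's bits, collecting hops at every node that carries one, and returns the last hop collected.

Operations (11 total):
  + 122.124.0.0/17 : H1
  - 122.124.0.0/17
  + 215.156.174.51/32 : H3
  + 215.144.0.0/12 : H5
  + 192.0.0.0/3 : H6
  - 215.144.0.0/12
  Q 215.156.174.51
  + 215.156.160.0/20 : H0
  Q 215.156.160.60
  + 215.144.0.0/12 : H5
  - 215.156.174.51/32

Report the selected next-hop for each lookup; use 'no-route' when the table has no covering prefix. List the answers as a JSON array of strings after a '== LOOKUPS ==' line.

Process each operation:
  add 122.124.0.0/17 -> H1 at depth 17
  del 122.124.0.0/17 (clear depth 17)
  add 215.156.174.51/32 -> H3 at depth 32
  add 215.144.0.0/12 -> H5 at depth 12
  add 192.0.0.0/3 -> H6 at depth 3
  del 215.144.0.0/12 (clear depth 12)
  Q 215.156.174.51: descend 11010111100111001010111000110011 ; hops seen [H6,H3] ; pick H3
  add 215.156.160.0/20 -> H0 at depth 20
  Q 215.156.160.60: descend 11010111100111001010 ; hops seen [H6,H0] ; pick H0
  add 215.144.0.0/12 -> H5 at depth 12
  del 215.156.174.51/32 (clear depth 32)

== LOOKUPS ==
["H3","H0"]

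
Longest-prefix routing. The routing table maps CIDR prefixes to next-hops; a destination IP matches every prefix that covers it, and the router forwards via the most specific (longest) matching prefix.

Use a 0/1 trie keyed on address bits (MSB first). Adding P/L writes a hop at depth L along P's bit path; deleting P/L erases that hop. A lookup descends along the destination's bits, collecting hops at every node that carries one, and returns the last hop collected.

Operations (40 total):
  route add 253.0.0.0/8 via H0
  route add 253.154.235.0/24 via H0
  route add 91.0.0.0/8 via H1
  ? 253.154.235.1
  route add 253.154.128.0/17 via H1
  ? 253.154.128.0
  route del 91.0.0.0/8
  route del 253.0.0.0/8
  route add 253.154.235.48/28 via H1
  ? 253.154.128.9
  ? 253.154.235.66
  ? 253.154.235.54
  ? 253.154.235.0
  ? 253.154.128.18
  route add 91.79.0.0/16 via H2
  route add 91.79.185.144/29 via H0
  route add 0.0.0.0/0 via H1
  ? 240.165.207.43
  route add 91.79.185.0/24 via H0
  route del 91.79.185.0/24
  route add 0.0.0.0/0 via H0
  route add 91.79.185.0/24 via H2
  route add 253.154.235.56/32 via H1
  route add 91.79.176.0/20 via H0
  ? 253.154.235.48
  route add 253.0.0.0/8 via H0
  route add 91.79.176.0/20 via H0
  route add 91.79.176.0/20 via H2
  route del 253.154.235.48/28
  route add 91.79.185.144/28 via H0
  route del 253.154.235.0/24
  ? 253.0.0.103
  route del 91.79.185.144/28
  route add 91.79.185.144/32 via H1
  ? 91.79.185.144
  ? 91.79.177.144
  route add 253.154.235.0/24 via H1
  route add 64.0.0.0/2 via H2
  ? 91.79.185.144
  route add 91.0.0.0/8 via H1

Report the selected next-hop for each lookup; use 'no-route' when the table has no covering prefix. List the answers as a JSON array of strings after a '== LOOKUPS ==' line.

Trace:
  + 253.0.0.0/8 (H0) depth=8
  + 253.154.235.0/24 (H0) depth=24
  + 91.0.0.0/8 (H1) depth=8
  Q 253.154.235.1: descend 111111011001101011101011 ; hops seen [H0,H0] ; pick H0
  + 253.154.128.0/17 (H1) depth=17
  Q 253.154.128.0: descend 11111101100110101 ; hops seen [H0,H1] ; pick H1
  - 91.0.0.0/8 clear@8
  - 253.0.0.0/8 clear@8
  + 253.154.235.48/28 (H1) depth=28
  Q 253.154.128.9: descend 11111101100110101 ; hops seen [H1] ; pick H1
  Q 253.154.235.66: descend 1111110110011010111010110 ; hops seen [H1,H0] ; pick H0
  Q 253.154.235.54: descend 1111110110011010111010110011 ; hops seen [H1,H0,H1] ; pick H1
  Q 253.154.235.0: descend 11111101100110101110101100 ; hops seen [H1,H0] ; pick H0
  Q 253.154.128.18: descend 11111101100110101 ; hops seen [H1] ; pick H1
  + 91.79.0.0/16 (H2) depth=16
  + 91.79.185.144/29 (H0) depth=29
  + 0.0.0.0/0 (H1) depth=0
  Q 240.165.207.43: descend 1111 ; hops seen [H1] ; pick H1
  + 91.79.185.0/24 (H0) depth=24
  - 91.79.185.0/24 clear@24
  + 0.0.0.0/0 (H0) depth=0
  + 91.79.185.0/24 (H2) depth=24
  + 253.154.235.56/32 (H1) depth=32
  + 91.79.176.0/20 (H0) depth=20
  Q 253.154.235.48: descend 1111110110011010111010110011 ; hops seen [H0,H1,H0,H1] ; pick H1
  + 253.0.0.0/8 (H0) depth=8
  + 91.79.176.0/20 (H0) depth=20
  + 91.79.176.0/20 (H2) depth=20
  - 253.154.235.48/28 clear@28
  + 91.79.185.144/28 (H0) depth=28
  - 253.154.235.0/24 clear@24
  Q 253.0.0.103: descend 11111101 ; hops seen [H0,H0] ; pick H0
  - 91.79.185.144/28 clear@28
  + 91.79.185.144/32 (H1) depth=32
  Q 91.79.185.144: descend 01011011010011111011100110010000 ; hops seen [H0,H2,H2,H2,H0,H1] ; pick H1
  Q 91.79.177.144: descend 01011011010011111011 ; hops seen [H0,H2,H2] ; pick H2
  + 253.154.235.0/24 (H1) depth=24
  + 64.0.0.0/2 (H2) depth=2
  Q 91.79.185.144: descend 01011011010011111011100110010000 ; hops seen [H0,H2,H2,H2,H2,H0,H1] ; pick H1
  + 91.0.0.0/8 (H1) depth=8

== LOOKUPS ==
["H0","H1","H1","H0","H1","H0","H1","H1","H1","H0","H1","H2","H1"]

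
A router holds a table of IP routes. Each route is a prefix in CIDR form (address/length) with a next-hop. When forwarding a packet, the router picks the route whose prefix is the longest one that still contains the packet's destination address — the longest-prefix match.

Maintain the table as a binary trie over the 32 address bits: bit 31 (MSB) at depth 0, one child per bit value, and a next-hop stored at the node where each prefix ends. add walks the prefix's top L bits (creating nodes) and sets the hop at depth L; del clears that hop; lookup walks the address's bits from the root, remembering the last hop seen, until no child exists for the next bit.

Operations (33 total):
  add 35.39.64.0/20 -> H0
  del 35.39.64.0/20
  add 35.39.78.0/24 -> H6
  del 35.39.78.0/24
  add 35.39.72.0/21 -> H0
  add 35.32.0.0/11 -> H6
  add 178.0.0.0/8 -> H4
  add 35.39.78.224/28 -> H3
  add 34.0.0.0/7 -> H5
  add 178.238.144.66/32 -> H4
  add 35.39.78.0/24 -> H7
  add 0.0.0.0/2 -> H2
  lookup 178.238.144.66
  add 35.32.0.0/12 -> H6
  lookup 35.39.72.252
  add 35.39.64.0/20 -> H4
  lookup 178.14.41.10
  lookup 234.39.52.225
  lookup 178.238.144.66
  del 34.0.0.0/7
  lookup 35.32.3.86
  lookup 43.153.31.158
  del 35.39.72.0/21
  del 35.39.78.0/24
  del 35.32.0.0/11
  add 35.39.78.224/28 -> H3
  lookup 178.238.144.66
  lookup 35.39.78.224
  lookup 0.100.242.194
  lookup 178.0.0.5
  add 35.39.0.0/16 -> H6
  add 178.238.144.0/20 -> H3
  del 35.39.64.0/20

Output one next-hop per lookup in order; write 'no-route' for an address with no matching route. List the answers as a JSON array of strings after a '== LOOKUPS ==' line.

Trace:
  + 35.39.64.0/20 (H0) depth=20
  del 35.39.64.0/20 (clear depth 20)
  + 35.39.78.0/24 (H6) depth=24
  del 35.39.78.0/24 (clear depth 24)
  + 35.39.72.0/21 (H0) depth=21
  + 35.32.0.0/11 (H6) depth=11
  + 178.0.0.0/8 (H4) depth=8
  + 35.39.78.224/28 (H3) depth=28
  + 34.0.0.0/7 (H5) depth=7
  + 178.238.144.66/32 (H4) depth=32
  + 35.39.78.0/24 (H7) depth=24
  + 0.0.0.0/2 (H2) depth=2
  ? 178.238.144.66  path d0:-→d1:-→d2:-→d3:-→d4:-→d5:-→d6:-→d7:-→d8:H4→d9:-→d10:-→d11:-→d12:-→d13:-→d14:-→d15:-→d16:-→d17:-→d18:-→d19:-→d20:-→d21:-→d22:-→d23:-→d24:-→d25:-→d26:-→d27:-→d28:-→d29:-→d30:-→d31:-→d32:H4  best=H4
  + 35.32.0.0/12 (H6) depth=12
  ? 35.39.72.252  path d0:-→d1:-→d2:H2→d3:-→d4:-→d5:-→d6:-→d7:H5→d8:-→d9:-→d10:-→d11:H6→d12:H6→d13:-→d14:-→d15:-→d16:-→d17:-→d18:-→d19:-→d20:-→d21:H0  best=H0
  + 35.39.64.0/20 (H4) depth=20
  ? 178.14.41.10  path d0:-→d1:-→d2:-→d3:-→d4:-→d5:-→d6:-→d7:-→d8:H4  best=H4
  ? 234.39.52.225  path d0:-→d1:-  best=no-route
  ? 178.238.144.66  path d0:-→d1:-→d2:-→d3:-→d4:-→d5:-→d6:-→d7:-→d8:H4→d9:-→d10:-→d11:-→d12:-→d13:-→d14:-→d15:-→d16:-→d17:-→d18:-→d19:-→d20:-→d21:-→d22:-→d23:-→d24:-→d25:-→d26:-→d27:-→d28:-→d29:-→d30:-→d31:-→d32:H4  best=H4
  del 34.0.0.0/7 (clear depth 7)
  ? 35.32.3.86  path d0:-→d1:-→d2:H2→d3:-→d4:-→d5:-→d6:-→d7:-→d8:-→d9:-→d10:-→d11:H6→d12:H6→d13:-  best=H6
  ? 43.153.31.158  path d0:-→d1:-→d2:H2→d3:-→d4:-  best=H2
  del 35.39.72.0/21 (clear depth 21)
  del 35.39.78.0/24 (clear depth 24)
  del 35.32.0.0/11 (clear depth 11)
  + 35.39.78.224/28 (H3) depth=28
  ? 178.238.144.66  path d0:-→d1:-→d2:-→d3:-→d4:-→d5:-→d6:-→d7:-→d8:H4→d9:-→d10:-→d11:-→d12:-→d13:-→d14:-→d15:-→d16:-→d17:-→d18:-→d19:-→d20:-→d21:-→d22:-→d23:-→d24:-→d25:-→d26:-→d27:-→d28:-→d29:-→d30:-→d31:-→d32:H4  best=H4
  ? 35.39.78.224  path d0:-→d1:-→d2:H2→d3:-→d4:-→d5:-→d6:-→d7:-→d8:-→d9:-→d10:-→d11:-→d12:H6→d13:-→d14:-→d15:-→d16:-→d17:-→d18:-→d19:-→d20:H4→d21:-→d22:-→d23:-→d24:-→d25:-→d26:-→d27:-→d28:H3  best=H3
  ? 0.100.242.194  path d0:-→d1:-→d2:H2  best=H2
  ? 178.0.0.5  path d0:-→d1:-→d2:-→d3:-→d4:-→d5:-→d6:-→d7:-→d8:H4  best=H4
  + 35.39.0.0/16 (H6) depth=16
  + 178.238.144.0/20 (H3) depth=20
  del 35.39.64.0/20 (clear depth 20)

== LOOKUPS ==
["H4","H0","H4","no-route","H4","H6","H2","H4","H3","H2","H4"]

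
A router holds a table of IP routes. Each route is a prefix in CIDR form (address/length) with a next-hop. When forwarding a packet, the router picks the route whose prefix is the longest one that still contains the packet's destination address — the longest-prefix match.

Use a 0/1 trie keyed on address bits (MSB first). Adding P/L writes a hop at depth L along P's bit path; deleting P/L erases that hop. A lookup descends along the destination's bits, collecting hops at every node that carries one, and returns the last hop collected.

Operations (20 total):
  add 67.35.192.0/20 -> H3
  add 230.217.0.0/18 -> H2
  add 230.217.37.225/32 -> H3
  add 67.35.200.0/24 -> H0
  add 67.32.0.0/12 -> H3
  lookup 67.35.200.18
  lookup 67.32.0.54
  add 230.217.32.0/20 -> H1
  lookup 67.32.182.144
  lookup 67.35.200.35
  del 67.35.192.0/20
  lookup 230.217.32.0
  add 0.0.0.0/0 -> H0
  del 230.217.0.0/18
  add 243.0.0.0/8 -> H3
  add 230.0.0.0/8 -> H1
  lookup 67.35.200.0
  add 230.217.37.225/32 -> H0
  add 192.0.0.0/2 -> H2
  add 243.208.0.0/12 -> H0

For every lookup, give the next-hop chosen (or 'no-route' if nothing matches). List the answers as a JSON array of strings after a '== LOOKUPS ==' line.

Apply in order:
  add 67.35.192.0/20 -> H3 at depth 20
  add 230.217.0.0/18 -> H2 at depth 18
  add 230.217.37.225/32 -> H3 at depth 32
  add 67.35.200.0/24 -> H0 at depth 24
  add 67.32.0.0/12 -> H3 at depth 12
  lookup 67.35.200.18: bits 010000110010001111001000 walk d0:-→d1:-→d2:-→d3:-→d4:-→d5:-→d6:-→d7:-→d8:-→d9:-→d10:-→d11:-→d12:H3→d13:-→d14:-→d15:-→d16:-→d17:-→d18:-→d19:-→d20:H3→d21:-→d22:-→d23:-→d24:H0 -> H0
  lookup 67.32.0.54: bits 01000011001000 walk d0:-→d1:-→d2:-→d3:-→d4:-→d5:-→d6:-→d7:-→d8:-→d9:-→d10:-→d11:-→d12:H3→d13:-→d14:- -> H3
  add 230.217.32.0/20 -> H1 at depth 20
  lookup 67.32.182.144: bits 01000011001000 walk d0:-→d1:-→d2:-→d3:-→d4:-→d5:-→d6:-→d7:-→d8:-→d9:-→d10:-→d11:-→d12:H3→d13:-→d14:- -> H3
  lookup 67.35.200.35: bits 010000110010001111001000 walk d0:-→d1:-→d2:-→d3:-→d4:-→d5:-→d6:-→d7:-→d8:-→d9:-→d10:-→d11:-→d12:H3→d13:-→d14:-→d15:-→d16:-→d17:-→d18:-→d19:-→d20:H3→d21:-→d22:-→d23:-→d24:H0 -> H0
  - 67.35.192.0/20 clear@20
  lookup 230.217.32.0: bits 111001101101100100100 walk d0:-→d1:-→d2:-→d3:-→d4:-→d5:-→d6:-→d7:-→d8:-→d9:-→d10:-→d11:-→d12:-→d13:-→d14:-→d15:-→d16:-→d17:-→d18:H2→d19:-→d20:H1→d21:- -> H1
  add 0.0.0.0/0 -> H0 at depth 0
  - 230.217.0.0/18 clear@18
  add 243.0.0.0/8 -> H3 at depth 8
  add 230.0.0.0/8 -> H1 at depth 8
  lookup 67.35.200.0: bits 010000110010001111001000 walk d0:H0→d1:-→d2:-→d3:-→d4:-→d5:-→d6:-→d7:-→d8:-→d9:-→d10:-→d11:-→d12:H3→d13:-→d14:-→d15:-→d16:-→d17:-→d18:-→d19:-→d20:-→d21:-→d22:-→d23:-→d24:H0 -> H0
  add 230.217.37.225/32 -> H0 at depth 32
  add 192.0.0.0/2 -> H2 at depth 2
  add 243.208.0.0/12 -> H0 at depth 12

== LOOKUPS ==
["H0","H3","H3","H0","H1","H0"]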